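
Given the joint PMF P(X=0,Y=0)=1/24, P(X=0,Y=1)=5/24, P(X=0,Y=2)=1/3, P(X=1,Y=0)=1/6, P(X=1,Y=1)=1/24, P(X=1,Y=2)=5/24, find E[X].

First find marginal of X:
P(X=0) = 7/12
P(X=1) = 5/12
E[X] = 0 × 7/12 + 1 × 5/12 = 5/12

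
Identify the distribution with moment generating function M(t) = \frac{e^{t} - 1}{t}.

The MGF M(t) = \frac{e^{t} - 1}{t} is the standard form for the Uniform distribution.
Comparing with the known MGF formula identifies: Uniform(0, 1)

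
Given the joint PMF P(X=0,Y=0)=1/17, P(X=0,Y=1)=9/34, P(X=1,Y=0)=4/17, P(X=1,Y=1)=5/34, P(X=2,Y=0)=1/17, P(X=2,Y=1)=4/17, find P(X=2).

P(X=2) = P(X=2,Y=0) + P(X=2,Y=1)
= 1/17 + 4/17
= 5/17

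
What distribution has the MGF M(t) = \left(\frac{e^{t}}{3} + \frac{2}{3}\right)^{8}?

The MGF M(t) = \left(\frac{e^{t}}{3} + \frac{2}{3}\right)^{8} is the standard form for the Binomial distribution.
Comparing with the known MGF formula identifies: Binomial(n=8, p=1/3)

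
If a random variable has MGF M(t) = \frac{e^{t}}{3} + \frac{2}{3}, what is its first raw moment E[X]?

To find E[X], compute M^(1)(0):
M^(1)(t) = \frac{e^{t}}{3}
M^(1)(0) = \frac{1}{3}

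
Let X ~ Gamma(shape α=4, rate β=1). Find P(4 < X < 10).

P(4 < X < 10) = ∫_{4}^{10} f(x) dx
where f(x) = \frac{x^{3} e^{- x}}{6}
= \frac{-683 + 71 e^{6}}{3 e^{10}}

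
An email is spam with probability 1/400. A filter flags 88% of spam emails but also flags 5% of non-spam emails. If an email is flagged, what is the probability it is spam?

Let D = the rare event, + = positive/flagged.
P(D) = 1/400
P(+|D) = 88/100 = 22/25
P(+|D') = 5/100 = 1/20
P(+) = P(+|D)P(D) + P(+|D')P(D')
     = \frac{22}{25} × \frac{1}{400} + \frac{1}{20} × \frac{399}{400}
     = \frac{2083}{40000}
P(D|+) = P(+|D)P(D)/P(+) = \frac{88}{2083}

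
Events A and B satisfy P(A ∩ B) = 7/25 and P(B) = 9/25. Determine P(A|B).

P(A|B) = P(A ∩ B) / P(B)
= (7/25) / (9/25)
= 7/9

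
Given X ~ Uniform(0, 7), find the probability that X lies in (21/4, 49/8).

P(21/4 < X < 49/8) = ∫_{21/4}^{49/8} f(x) dx
where f(x) = \frac{1}{7}
= \frac{1}{8}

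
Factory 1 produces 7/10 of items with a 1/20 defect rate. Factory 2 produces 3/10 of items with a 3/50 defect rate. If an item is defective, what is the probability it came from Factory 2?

Using Bayes' theorem:
P(F1) = 7/10, P(D|F1) = 1/20
P(F2) = 3/10, P(D|F2) = 3/50
P(D) = P(D|F1)P(F1) + P(D|F2)P(F2)
     = \frac{53}{1000}
P(F2|D) = P(D|F2)P(F2) / P(D)
= \frac{18}{53}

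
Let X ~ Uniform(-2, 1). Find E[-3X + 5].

For X ~ Uniform(-2, 1):
E[X] = - \frac{1}{2}
E[-3X + 5] = -3 × E[X] + 5 = \frac{13}{2}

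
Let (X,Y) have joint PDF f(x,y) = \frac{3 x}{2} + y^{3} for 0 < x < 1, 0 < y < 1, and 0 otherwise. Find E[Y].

E[Y] = ∫_0^1 ∫_0^1 y × f(x,y) dx dy
= \frac{23}{40}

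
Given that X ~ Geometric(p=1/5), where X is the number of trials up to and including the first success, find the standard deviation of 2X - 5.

For X ~ Geometric(p=1/5), where X is the number of trials up to and including the first success:
Var(X) = 20
SD(X) = √(Var(X)) = √(20) = 2 \sqrt{5}
SD(2X - 5) = |2| × SD(X) = 2 × 2 \sqrt{5} = 4 \sqrt{5}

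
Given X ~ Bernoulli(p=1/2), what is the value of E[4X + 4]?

For X ~ Bernoulli(p=1/2):
E[X] = \frac{1}{2}
E[4X + 4] = 4 × E[X] + 4 = 6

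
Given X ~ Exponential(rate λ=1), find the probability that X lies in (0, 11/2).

P(0 < X < 11/2) = ∫_{0}^{11/2} f(x) dx
where f(x) = e^{- x}
= 1 - e^{- \frac{11}{2}}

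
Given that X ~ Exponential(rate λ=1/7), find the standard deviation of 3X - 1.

For X ~ Exponential(rate λ=1/7):
Var(X) = 49
SD(X) = √(Var(X)) = √(49) = 7
SD(3X - 1) = |3| × SD(X) = 3 × 7 = 21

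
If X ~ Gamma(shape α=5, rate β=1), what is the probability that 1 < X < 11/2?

P(1 < X < 11/2) = ∫_{1}^{11/2} f(x) dx
where f(x) = \frac{x^{4} e^{- x}}{24}
= - \frac{33593}{384 e^{\frac{11}{2}}} + \frac{65}{24 e}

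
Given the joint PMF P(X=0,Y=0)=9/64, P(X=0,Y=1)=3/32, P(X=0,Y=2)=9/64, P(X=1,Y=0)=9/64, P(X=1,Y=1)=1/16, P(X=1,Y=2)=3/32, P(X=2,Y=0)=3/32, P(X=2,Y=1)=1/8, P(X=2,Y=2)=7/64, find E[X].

First find marginal of X:
P(X=0) = 3/8
P(X=1) = 19/64
P(X=2) = 21/64
E[X] = 0 × 3/8 + 1 × 19/64 + 2 × 21/64 = 61/64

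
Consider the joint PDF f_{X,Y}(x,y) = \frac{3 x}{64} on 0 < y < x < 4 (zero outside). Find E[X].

f_X(x) = ∫_0^x \frac{3 x}{64} dy = \frac{3 x^{2}}{64}
E[X] = ∫_0^4 x × (\frac{3 x^{2}}{64}) dx = 3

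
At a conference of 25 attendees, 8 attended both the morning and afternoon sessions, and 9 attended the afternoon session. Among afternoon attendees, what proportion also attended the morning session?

P(A ∩ B) = 8/25
P(B) = 9/25
P(A|B) = P(A ∩ B) / P(B) = (8/25) / (9/25) = 8/9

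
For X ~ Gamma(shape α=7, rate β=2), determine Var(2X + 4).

For X ~ Gamma(shape α=7, rate β=2):
Var(X) = \frac{7}{4}
Var(2X + 4) = (2)² × Var(X) = 4 × \frac{7}{4} = 7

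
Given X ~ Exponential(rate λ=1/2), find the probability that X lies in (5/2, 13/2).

P(5/2 < X < 13/2) = ∫_{5/2}^{13/2} f(x) dx
where f(x) = \frac{e^{- \frac{x}{2}}}{2}
= - \frac{1 - e^{2}}{e^{\frac{13}{4}}}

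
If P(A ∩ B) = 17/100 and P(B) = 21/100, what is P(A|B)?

P(A|B) = P(A ∩ B) / P(B)
= (17/100) / (21/100)
= 17/21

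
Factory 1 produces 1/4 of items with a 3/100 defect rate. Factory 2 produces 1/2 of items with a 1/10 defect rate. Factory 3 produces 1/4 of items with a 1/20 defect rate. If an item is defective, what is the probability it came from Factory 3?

Using Bayes' theorem:
P(F1) = 1/4, P(D|F1) = 3/100
P(F2) = 1/2, P(D|F2) = 1/10
P(F3) = 1/4, P(D|F3) = 1/20
P(D) = P(D|F1)P(F1) + P(D|F2)P(F2) + P(D|F3)P(F3)
     = \frac{7}{100}
P(F3|D) = P(D|F3)P(F3) / P(D)
= \frac{5}{28}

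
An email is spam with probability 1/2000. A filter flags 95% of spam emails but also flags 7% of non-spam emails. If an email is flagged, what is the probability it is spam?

Let D = the rare event, + = positive/flagged.
P(D) = 1/2000
P(+|D) = 95/100 = 19/20
P(+|D') = 7/100
P(+) = P(+|D)P(D) + P(+|D')P(D')
     = \frac{19}{20} × \frac{1}{2000} + \frac{7}{100} × \frac{1999}{2000}
     = \frac{1761}{25000}
P(D|+) = P(+|D)P(D)/P(+) = \frac{95}{14088}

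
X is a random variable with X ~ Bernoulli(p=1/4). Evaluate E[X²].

Using the identity E[X²] = Var(X) + (E[X])²:
E[X] = \frac{1}{4}
Var(X) = \frac{3}{16}
E[X²] = \frac{3}{16} + (\frac{1}{4})²
= \frac{1}{4}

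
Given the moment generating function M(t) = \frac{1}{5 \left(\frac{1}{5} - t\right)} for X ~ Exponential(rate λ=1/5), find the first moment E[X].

To find E[X], compute M^(1)(0):
M^(1)(t) = \frac{1}{5 \left(\frac{1}{5} - t\right)^{2}}
M^(1)(0) = 5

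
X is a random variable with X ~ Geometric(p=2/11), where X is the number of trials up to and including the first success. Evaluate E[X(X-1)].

E[X(X-1)] = E[X² - X] = E[X²] - E[X]
E[X] = \frac{11}{2}
E[X²] = Var(X) + (E[X])² = \frac{99}{4} + (\frac{11}{2})² = 55
E[X(X-1)] = 55 - \frac{11}{2} = \frac{99}{2}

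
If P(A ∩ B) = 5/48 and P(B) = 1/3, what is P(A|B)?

P(A|B) = P(A ∩ B) / P(B)
= (5/48) / (1/3)
= 5/16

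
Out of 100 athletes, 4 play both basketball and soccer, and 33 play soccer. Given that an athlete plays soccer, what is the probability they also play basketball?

P(A ∩ B) = 4/100 = 1/25
P(B) = 33/100
P(A|B) = P(A ∩ B) / P(B) = (1/25) / (33/100) = 4/33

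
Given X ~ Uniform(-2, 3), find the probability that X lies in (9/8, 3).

P(9/8 < X < 3) = ∫_{9/8}^{3} f(x) dx
where f(x) = \frac{1}{5}
= \frac{3}{8}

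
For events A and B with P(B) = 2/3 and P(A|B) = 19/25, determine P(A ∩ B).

By definition, P(A|B) = P(A ∩ B) / P(B)
So P(A ∩ B) = P(A|B) × P(B)
= 19/25 × 2/3
= 38/75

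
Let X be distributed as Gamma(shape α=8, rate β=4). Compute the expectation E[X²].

Using the identity E[X²] = Var(X) + (E[X])²:
E[X] = 2
Var(X) = \frac{1}{2}
E[X²] = \frac{1}{2} + (2)²
= \frac{9}{2}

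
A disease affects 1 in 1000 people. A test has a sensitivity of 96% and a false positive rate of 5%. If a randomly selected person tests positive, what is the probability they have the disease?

Let D = the rare event, + = positive/flagged.
P(D) = 1/1000
P(+|D) = 96/100 = 24/25
P(+|D') = 5/100 = 1/20
P(+) = P(+|D)P(D) + P(+|D')P(D')
     = \frac{24}{25} × \frac{1}{1000} + \frac{1}{20} × \frac{999}{1000}
     = \frac{5091}{100000}
P(D|+) = P(+|D)P(D)/P(+) = \frac{32}{1697}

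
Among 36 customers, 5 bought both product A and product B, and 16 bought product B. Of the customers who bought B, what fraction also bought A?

P(A ∩ B) = 5/36
P(B) = 16/36 = 4/9
P(A|B) = P(A ∩ B) / P(B) = (5/36) / (4/9) = 5/16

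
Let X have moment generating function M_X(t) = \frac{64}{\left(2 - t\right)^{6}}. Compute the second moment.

To find E[X^2], compute M^(2)(0):
M^(1)(t) = \frac{384}{\left(2 - t\right)^{7}}
M^(2)(t) = \frac{2688}{\left(2 - t\right)^{8}}
M^(2)(0) = \frac{21}{2}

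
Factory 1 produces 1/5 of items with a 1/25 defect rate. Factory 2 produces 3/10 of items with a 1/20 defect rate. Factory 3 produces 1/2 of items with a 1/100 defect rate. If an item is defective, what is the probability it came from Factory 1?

Using Bayes' theorem:
P(F1) = 1/5, P(D|F1) = 1/25
P(F2) = 3/10, P(D|F2) = 1/20
P(F3) = 1/2, P(D|F3) = 1/100
P(D) = P(D|F1)P(F1) + P(D|F2)P(F2) + P(D|F3)P(F3)
     = \frac{7}{250}
P(F1|D) = P(D|F1)P(F1) / P(D)
= \frac{2}{7}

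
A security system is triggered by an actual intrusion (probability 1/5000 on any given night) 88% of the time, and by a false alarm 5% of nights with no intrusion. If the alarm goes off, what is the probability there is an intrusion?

Let D = the rare event, + = positive/flagged.
P(D) = 1/5000
P(+|D) = 88/100 = 22/25
P(+|D') = 5/100 = 1/20
P(+) = P(+|D)P(D) + P(+|D')P(D')
     = \frac{22}{25} × \frac{1}{5000} + \frac{1}{20} × \frac{4999}{5000}
     = \frac{25083}{500000}
P(D|+) = P(+|D)P(D)/P(+) = \frac{88}{25083}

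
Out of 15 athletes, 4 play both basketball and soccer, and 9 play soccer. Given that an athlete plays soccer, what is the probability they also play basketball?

P(A ∩ B) = 4/15
P(B) = 9/15 = 3/5
P(A|B) = P(A ∩ B) / P(B) = (4/15) / (3/5) = 4/9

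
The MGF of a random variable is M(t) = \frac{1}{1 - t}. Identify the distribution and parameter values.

The MGF M(t) = \frac{1}{1 - t} is the standard form for the Exponential distribution.
Comparing with the known MGF formula identifies: Exponential(rate λ=1)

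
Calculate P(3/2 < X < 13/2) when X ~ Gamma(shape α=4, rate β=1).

P(3/2 < X < 13/2) = ∫_{3/2}^{13/2} f(x) dx
where f(x) = \frac{x^{3} e^{- x}}{6}
= \frac{-3571 + 201 e^{5}}{48 e^{\frac{13}{2}}}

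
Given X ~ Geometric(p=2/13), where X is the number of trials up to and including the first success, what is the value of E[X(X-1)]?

E[X(X-1)] = E[X² - X] = E[X²] - E[X]
E[X] = \frac{13}{2}
E[X²] = Var(X) + (E[X])² = \frac{143}{4} + (\frac{13}{2})² = 78
E[X(X-1)] = 78 - \frac{13}{2} = \frac{143}{2}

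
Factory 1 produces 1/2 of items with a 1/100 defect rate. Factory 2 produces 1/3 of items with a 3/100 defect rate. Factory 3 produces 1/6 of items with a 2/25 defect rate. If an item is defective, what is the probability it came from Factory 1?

Using Bayes' theorem:
P(F1) = 1/2, P(D|F1) = 1/100
P(F2) = 1/3, P(D|F2) = 3/100
P(F3) = 1/6, P(D|F3) = 2/25
P(D) = P(D|F1)P(F1) + P(D|F2)P(F2) + P(D|F3)P(F3)
     = \frac{17}{600}
P(F1|D) = P(D|F1)P(F1) / P(D)
= \frac{3}{17}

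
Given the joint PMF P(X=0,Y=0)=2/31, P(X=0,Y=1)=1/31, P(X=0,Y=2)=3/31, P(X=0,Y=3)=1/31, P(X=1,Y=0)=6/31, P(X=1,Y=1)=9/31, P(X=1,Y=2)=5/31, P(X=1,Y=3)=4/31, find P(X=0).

P(X=0) = P(X=0,Y=0) + P(X=0,Y=1) + P(X=0,Y=2) + P(X=0,Y=3)
= 2/31 + 1/31 + 3/31 + 1/31
= 7/31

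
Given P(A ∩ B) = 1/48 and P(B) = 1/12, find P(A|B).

P(A|B) = P(A ∩ B) / P(B)
= (1/48) / (1/12)
= 1/4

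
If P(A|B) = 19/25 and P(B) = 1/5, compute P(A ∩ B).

By definition, P(A|B) = P(A ∩ B) / P(B)
So P(A ∩ B) = P(A|B) × P(B)
= 19/25 × 1/5
= 19/125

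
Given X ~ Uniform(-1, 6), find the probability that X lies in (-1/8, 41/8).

P(-1/8 < X < 41/8) = ∫_{-1/8}^{41/8} f(x) dx
where f(x) = \frac{1}{7}
= \frac{3}{4}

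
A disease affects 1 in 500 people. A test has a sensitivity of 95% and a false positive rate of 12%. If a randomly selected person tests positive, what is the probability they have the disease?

Let D = the rare event, + = positive/flagged.
P(D) = 1/500
P(+|D) = 95/100 = 19/20
P(+|D') = 12/100 = 3/25
P(+) = P(+|D)P(D) + P(+|D')P(D')
     = \frac{19}{20} × \frac{1}{500} + \frac{3}{25} × \frac{499}{500}
     = \frac{6083}{50000}
P(D|+) = P(+|D)P(D)/P(+) = \frac{95}{6083}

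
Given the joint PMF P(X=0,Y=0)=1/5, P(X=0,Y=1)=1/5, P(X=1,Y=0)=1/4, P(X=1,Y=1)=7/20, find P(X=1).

P(X=1) = P(X=1,Y=0) + P(X=1,Y=1)
= 1/4 + 7/20
= 3/5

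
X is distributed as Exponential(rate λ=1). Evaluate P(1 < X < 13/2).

P(1 < X < 13/2) = ∫_{1}^{13/2} f(x) dx
where f(x) = e^{- x}
= - \frac{1}{e^{\frac{13}{2}}} + e^{-1}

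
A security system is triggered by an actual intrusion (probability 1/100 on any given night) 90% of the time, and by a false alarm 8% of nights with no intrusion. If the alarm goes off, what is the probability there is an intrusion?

Let D = the rare event, + = positive/flagged.
P(D) = 1/100
P(+|D) = 90/100 = 9/10
P(+|D') = 8/100 = 2/25
P(+) = P(+|D)P(D) + P(+|D')P(D')
     = \frac{9}{10} × \frac{1}{100} + \frac{2}{25} × \frac{99}{100}
     = \frac{441}{5000}
P(D|+) = P(+|D)P(D)/P(+) = \frac{5}{49}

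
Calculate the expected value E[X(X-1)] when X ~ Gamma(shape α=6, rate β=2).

E[X(X-1)] = E[X² - X] = E[X²] - E[X]
E[X] = 3
E[X²] = Var(X) + (E[X])² = \frac{3}{2} + (3)² = \frac{21}{2}
E[X(X-1)] = \frac{21}{2} - 3 = \frac{15}{2}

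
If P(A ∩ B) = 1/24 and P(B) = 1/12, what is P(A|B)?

P(A|B) = P(A ∩ B) / P(B)
= (1/24) / (1/12)
= 1/2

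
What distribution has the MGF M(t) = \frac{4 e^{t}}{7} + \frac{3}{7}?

The MGF M(t) = \frac{4 e^{t}}{7} + \frac{3}{7} is the standard form for the Bernoulli distribution.
Comparing with the known MGF formula identifies: Bernoulli(p=4/7)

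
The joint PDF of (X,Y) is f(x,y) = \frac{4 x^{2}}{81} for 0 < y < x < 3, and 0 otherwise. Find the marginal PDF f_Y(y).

f_Y(y) = ∫_y^3 \frac{4 x^{2}}{81} dx = \frac{4}{9} - \frac{4 y^{3}}{243}
for 0 < y < 3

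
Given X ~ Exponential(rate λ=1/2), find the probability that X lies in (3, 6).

P(3 < X < 6) = ∫_{3}^{6} f(x) dx
where f(x) = \frac{e^{- \frac{x}{2}}}{2}
= - \frac{1}{e^{3}} + e^{- \frac{3}{2}}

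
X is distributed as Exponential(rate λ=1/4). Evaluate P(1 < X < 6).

P(1 < X < 6) = ∫_{1}^{6} f(x) dx
where f(x) = \frac{e^{- \frac{x}{4}}}{4}
= - \frac{1}{e^{\frac{3}{2}}} + e^{- \frac{1}{4}}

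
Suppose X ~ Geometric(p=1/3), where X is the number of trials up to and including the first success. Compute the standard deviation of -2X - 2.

For X ~ Geometric(p=1/3), where X is the number of trials up to and including the first success:
Var(X) = 6
SD(X) = √(Var(X)) = √(6) = \sqrt{6}
SD(-2X - 2) = |-2| × SD(X) = 2 × \sqrt{6} = 2 \sqrt{6}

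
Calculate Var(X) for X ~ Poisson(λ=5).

For X ~ Poisson(λ=5):
Var(X) = 5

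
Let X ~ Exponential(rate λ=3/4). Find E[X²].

Using the identity E[X²] = Var(X) + (E[X])²:
E[X] = \frac{4}{3}
Var(X) = \frac{16}{9}
E[X²] = \frac{16}{9} + (\frac{4}{3})²
= \frac{32}{9}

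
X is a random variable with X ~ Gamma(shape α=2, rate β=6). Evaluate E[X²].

Using the identity E[X²] = Var(X) + (E[X])²:
E[X] = \frac{1}{3}
Var(X) = \frac{1}{18}
E[X²] = \frac{1}{18} + (\frac{1}{3})²
= \frac{1}{6}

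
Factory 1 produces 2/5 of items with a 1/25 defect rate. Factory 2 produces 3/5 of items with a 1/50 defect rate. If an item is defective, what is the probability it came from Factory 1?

Using Bayes' theorem:
P(F1) = 2/5, P(D|F1) = 1/25
P(F2) = 3/5, P(D|F2) = 1/50
P(D) = P(D|F1)P(F1) + P(D|F2)P(F2)
     = \frac{7}{250}
P(F1|D) = P(D|F1)P(F1) / P(D)
= \frac{4}{7}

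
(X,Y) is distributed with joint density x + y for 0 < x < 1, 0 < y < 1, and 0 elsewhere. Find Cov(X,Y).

E[XY] = ∫∫ xy × f(x,y) dx dy = \frac{1}{3}
E[X] = \frac{7}{12}
E[Y] = \frac{7}{12}
Cov(X,Y) = E[XY] - E[X]E[Y] = - \frac{1}{144}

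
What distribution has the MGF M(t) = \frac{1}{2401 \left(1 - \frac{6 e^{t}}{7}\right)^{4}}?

The MGF M(t) = \frac{1}{2401 \left(1 - \frac{6 e^{t}}{7}\right)^{4}} is the standard form for the NegativeBinomial distribution.
Comparing with the known MGF formula identifies: NegBin(r=4, p=1/7), X = failures before r-th success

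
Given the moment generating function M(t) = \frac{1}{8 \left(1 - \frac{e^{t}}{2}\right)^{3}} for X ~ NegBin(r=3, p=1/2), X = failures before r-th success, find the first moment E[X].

To find E[X], compute M^(1)(0):
M^(1)(t) = \frac{3 e^{t}}{16 \left(1 - \frac{e^{t}}{2}\right)^{4}}
M^(1)(0) = 3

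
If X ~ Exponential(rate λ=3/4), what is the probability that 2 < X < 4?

P(2 < X < 4) = ∫_{2}^{4} f(x) dx
where f(x) = \frac{3 e^{- \frac{3 x}{4}}}{4}
= - \frac{1}{e^{3}} + e^{- \frac{3}{2}}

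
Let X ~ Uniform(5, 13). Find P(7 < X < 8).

P(7 < X < 8) = ∫_{7}^{8} f(x) dx
where f(x) = \frac{1}{8}
= \frac{1}{8}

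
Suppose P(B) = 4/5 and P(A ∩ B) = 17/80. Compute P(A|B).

P(A|B) = P(A ∩ B) / P(B)
= (17/80) / (4/5)
= 17/64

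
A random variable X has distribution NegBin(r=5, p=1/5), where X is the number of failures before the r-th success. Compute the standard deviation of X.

For X ~ NegBin(r=5, p=1/5), where X is the number of failures before the r-th success:
Var(X) = 100
SD(X) = √(Var(X)) = √(100) = 10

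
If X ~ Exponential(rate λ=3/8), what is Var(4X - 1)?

For X ~ Exponential(rate λ=3/8):
Var(X) = \frac{64}{9}
Var(4X - 1) = (4)² × Var(X) = 16 × \frac{64}{9} = \frac{1024}{9}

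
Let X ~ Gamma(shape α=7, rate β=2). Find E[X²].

Using the identity E[X²] = Var(X) + (E[X])²:
E[X] = \frac{7}{2}
Var(X) = \frac{7}{4}
E[X²] = \frac{7}{4} + (\frac{7}{2})²
= 14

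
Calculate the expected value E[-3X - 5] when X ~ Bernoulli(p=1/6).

For X ~ Bernoulli(p=1/6):
E[X] = \frac{1}{6}
E[-3X - 5] = -3 × E[X] - 5 = - \frac{11}{2}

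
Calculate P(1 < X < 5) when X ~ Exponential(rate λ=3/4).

P(1 < X < 5) = ∫_{1}^{5} f(x) dx
where f(x) = \frac{3 e^{- \frac{3 x}{4}}}{4}
= - \frac{1 - e^{3}}{e^{\frac{15}{4}}}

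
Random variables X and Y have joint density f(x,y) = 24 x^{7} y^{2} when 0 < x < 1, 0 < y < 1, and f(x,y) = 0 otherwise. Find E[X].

E[X] = ∫_0^1 ∫_0^1 x × f(x,y) dy dx
= ∫_0^1 ∫_0^1 x × (24 x^{7} y^{2}) dy dx
= \frac{8}{9}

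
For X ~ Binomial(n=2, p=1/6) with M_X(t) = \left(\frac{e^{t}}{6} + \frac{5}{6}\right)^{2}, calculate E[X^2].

To find E[X^2], compute M^(2)(0):
M^(1)(t) = \frac{\left(\frac{e^{t}}{6} + \frac{5}{6}\right) e^{t}}{3}
M^(2)(t) = \frac{\left(\frac{e^{t}}{6} + \frac{5}{6}\right) e^{t}}{3} + \frac{e^{2 t}}{18}
M^(2)(0) = \frac{7}{18}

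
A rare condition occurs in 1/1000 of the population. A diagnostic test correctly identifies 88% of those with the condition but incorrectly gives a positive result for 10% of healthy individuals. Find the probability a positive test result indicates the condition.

Let D = the rare event, + = positive/flagged.
P(D) = 1/1000
P(+|D) = 88/100 = 22/25
P(+|D') = 10/100 = 1/10
P(+) = P(+|D)P(D) + P(+|D')P(D')
     = \frac{22}{25} × \frac{1}{1000} + \frac{1}{10} × \frac{999}{1000}
     = \frac{5039}{50000}
P(D|+) = P(+|D)P(D)/P(+) = \frac{44}{5039}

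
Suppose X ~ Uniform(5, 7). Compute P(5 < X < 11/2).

P(5 < X < 11/2) = ∫_{5}^{11/2} f(x) dx
where f(x) = \frac{1}{2}
= \frac{1}{4}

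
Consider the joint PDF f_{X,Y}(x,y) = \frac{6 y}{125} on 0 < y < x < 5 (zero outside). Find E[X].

f_X(x) = ∫_0^x \frac{6 y}{125} dy = \frac{3 x^{2}}{125}
E[X] = ∫_0^5 x × (\frac{3 x^{2}}{125}) dx = \frac{15}{4}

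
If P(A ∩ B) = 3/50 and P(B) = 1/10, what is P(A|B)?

P(A|B) = P(A ∩ B) / P(B)
= (3/50) / (1/10)
= 3/5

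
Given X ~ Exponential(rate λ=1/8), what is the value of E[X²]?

Using the identity E[X²] = Var(X) + (E[X])²:
E[X] = 8
Var(X) = 64
E[X²] = 64 + (8)²
= 128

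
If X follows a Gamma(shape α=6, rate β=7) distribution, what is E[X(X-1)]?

E[X(X-1)] = E[X² - X] = E[X²] - E[X]
E[X] = \frac{6}{7}
E[X²] = Var(X) + (E[X])² = \frac{6}{49} + (\frac{6}{7})² = \frac{6}{7}
E[X(X-1)] = \frac{6}{7} - \frac{6}{7} = 0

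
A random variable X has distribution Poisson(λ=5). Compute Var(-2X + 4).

For X ~ Poisson(λ=5):
Var(X) = 5
Var(-2X + 4) = (-2)² × Var(X) = 4 × 5 = 20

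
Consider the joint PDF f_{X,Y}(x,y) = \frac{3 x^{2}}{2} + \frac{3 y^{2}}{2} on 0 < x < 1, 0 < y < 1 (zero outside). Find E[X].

E[X] = ∫_0^1 ∫_0^1 x × f(x,y) dy dx
= ∫_0^1 ∫_0^1 x × (\frac{3 x^{2}}{2} + \frac{3 y^{2}}{2}) dy dx
= \frac{5}{8}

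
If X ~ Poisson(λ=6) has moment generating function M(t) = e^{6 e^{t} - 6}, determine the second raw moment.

To find E[X^2], compute M^(2)(0):
M^(1)(t) = 6 e^{t} e^{6 e^{t} - 6}
M^(2)(t) = 36 e^{2 t} e^{6 e^{t} - 6} + 6 e^{t} e^{6 e^{t} - 6}
M^(2)(0) = 42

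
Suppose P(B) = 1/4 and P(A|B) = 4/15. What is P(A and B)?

By definition, P(A|B) = P(A ∩ B) / P(B)
So P(A ∩ B) = P(A|B) × P(B)
= 4/15 × 1/4
= 1/15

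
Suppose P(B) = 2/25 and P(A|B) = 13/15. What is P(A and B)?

By definition, P(A|B) = P(A ∩ B) / P(B)
So P(A ∩ B) = P(A|B) × P(B)
= 13/15 × 2/25
= 26/375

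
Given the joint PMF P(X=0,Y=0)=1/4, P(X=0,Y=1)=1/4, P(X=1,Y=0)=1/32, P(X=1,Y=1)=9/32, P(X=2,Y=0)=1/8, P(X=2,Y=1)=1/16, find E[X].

First find marginal of X:
P(X=0) = 1/2
P(X=1) = 5/16
P(X=2) = 3/16
E[X] = 0 × 1/2 + 1 × 5/16 + 2 × 3/16 = 11/16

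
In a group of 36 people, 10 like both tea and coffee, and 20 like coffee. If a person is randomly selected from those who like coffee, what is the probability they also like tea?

P(A ∩ B) = 10/36 = 5/18
P(B) = 20/36 = 5/9
P(A|B) = P(A ∩ B) / P(B) = (5/18) / (5/9) = 1/2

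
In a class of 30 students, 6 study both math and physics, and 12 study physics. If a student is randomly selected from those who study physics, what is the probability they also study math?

P(A ∩ B) = 6/30 = 1/5
P(B) = 12/30 = 2/5
P(A|B) = P(A ∩ B) / P(B) = (1/5) / (2/5) = 1/2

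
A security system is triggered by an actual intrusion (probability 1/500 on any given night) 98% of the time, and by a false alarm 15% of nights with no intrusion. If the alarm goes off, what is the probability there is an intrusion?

Let D = the rare event, + = positive/flagged.
P(D) = 1/500
P(+|D) = 98/100 = 49/50
P(+|D') = 15/100 = 3/20
P(+) = P(+|D)P(D) + P(+|D')P(D')
     = \frac{49}{50} × \frac{1}{500} + \frac{3}{20} × \frac{499}{500}
     = \frac{7583}{50000}
P(D|+) = P(+|D)P(D)/P(+) = \frac{98}{7583}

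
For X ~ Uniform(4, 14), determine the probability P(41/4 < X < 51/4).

P(41/4 < X < 51/4) = ∫_{41/4}^{51/4} f(x) dx
where f(x) = \frac{1}{10}
= \frac{1}{4}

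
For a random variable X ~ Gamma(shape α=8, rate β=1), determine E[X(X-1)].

E[X(X-1)] = E[X² - X] = E[X²] - E[X]
E[X] = 8
E[X²] = Var(X) + (E[X])² = 8 + (8)² = 72
E[X(X-1)] = 72 - 8 = 64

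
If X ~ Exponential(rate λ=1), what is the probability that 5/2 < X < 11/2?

P(5/2 < X < 11/2) = ∫_{5/2}^{11/2} f(x) dx
where f(x) = e^{- x}
= - \frac{1 - e^{3}}{e^{\frac{11}{2}}}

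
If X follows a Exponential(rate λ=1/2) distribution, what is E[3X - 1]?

For X ~ Exponential(rate λ=1/2):
E[X] = 2
E[3X - 1] = 3 × E[X] - 1 = 5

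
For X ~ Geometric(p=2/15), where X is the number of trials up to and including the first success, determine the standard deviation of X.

For X ~ Geometric(p=2/15), where X is the number of trials up to and including the first success:
Var(X) = \frac{195}{4}
SD(X) = √(Var(X)) = √(\frac{195}{4}) = \frac{\sqrt{195}}{2}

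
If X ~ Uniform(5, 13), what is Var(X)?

For X ~ Uniform(5, 13):
Var(X) = \frac{16}{3}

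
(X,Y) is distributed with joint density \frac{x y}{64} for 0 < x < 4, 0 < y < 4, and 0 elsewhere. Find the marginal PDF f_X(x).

f_X(x) = ∫_0^4 f(x,y) dy
= ∫_0^4 \frac{x y}{64} dy
= \frac{x}{8} for 0 < x < 4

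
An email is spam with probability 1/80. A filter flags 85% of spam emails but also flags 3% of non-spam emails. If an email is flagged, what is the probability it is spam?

Let D = the rare event, + = positive/flagged.
P(D) = 1/80
P(+|D) = 85/100 = 17/20
P(+|D') = 3/100
P(+) = P(+|D)P(D) + P(+|D')P(D')
     = \frac{17}{20} × \frac{1}{80} + \frac{3}{100} × \frac{79}{80}
     = \frac{161}{4000}
P(D|+) = P(+|D)P(D)/P(+) = \frac{85}{322}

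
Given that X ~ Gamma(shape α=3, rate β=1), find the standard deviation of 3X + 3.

For X ~ Gamma(shape α=3, rate β=1):
Var(X) = 3
SD(X) = √(Var(X)) = √(3) = \sqrt{3}
SD(3X + 3) = |3| × SD(X) = 3 × \sqrt{3} = 3 \sqrt{3}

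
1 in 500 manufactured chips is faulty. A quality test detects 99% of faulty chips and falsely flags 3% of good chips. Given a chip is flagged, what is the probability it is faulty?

Let D = the rare event, + = positive/flagged.
P(D) = 1/500
P(+|D) = 99/100
P(+|D') = 3/100
P(+) = P(+|D)P(D) + P(+|D')P(D')
     = \frac{99}{100} × \frac{1}{500} + \frac{3}{100} × \frac{499}{500}
     = \frac{399}{12500}
P(D|+) = P(+|D)P(D)/P(+) = \frac{33}{532}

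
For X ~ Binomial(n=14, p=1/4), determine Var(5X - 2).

For X ~ Binomial(n=14, p=1/4):
Var(X) = \frac{21}{8}
Var(5X - 2) = (5)² × Var(X) = 25 × \frac{21}{8} = \frac{525}{8}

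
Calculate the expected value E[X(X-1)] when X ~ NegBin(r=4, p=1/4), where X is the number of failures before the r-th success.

E[X(X-1)] = E[X² - X] = E[X²] - E[X]
E[X] = 12
E[X²] = Var(X) + (E[X])² = 48 + (12)² = 192
E[X(X-1)] = 192 - 12 = 180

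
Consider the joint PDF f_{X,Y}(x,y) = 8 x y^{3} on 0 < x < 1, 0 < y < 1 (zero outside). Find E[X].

E[X] = ∫_0^1 ∫_0^1 x × f(x,y) dy dx
= ∫_0^1 ∫_0^1 x × (8 x y^{3}) dy dx
= \frac{2}{3}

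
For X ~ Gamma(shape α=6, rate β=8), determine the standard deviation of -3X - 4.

For X ~ Gamma(shape α=6, rate β=8):
Var(X) = \frac{3}{32}
SD(X) = √(Var(X)) = √(\frac{3}{32}) = \frac{\sqrt{6}}{8}
SD(-3X - 4) = |-3| × SD(X) = 3 × \frac{\sqrt{6}}{8} = \frac{3 \sqrt{6}}{8}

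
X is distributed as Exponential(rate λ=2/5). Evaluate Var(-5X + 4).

For X ~ Exponential(rate λ=2/5):
Var(X) = \frac{25}{4}
Var(-5X + 4) = (-5)² × Var(X) = 25 × \frac{25}{4} = \frac{625}{4}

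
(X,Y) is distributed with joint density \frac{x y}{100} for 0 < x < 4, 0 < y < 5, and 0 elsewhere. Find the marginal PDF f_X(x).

f_X(x) = ∫_0^5 f(x,y) dy
= ∫_0^5 \frac{x y}{100} dy
= \frac{x}{8} for 0 < x < 4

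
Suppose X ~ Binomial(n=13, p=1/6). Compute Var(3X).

For X ~ Binomial(n=13, p=1/6):
Var(X) = \frac{65}{36}
Var(3X) = (3)² × Var(X) = 9 × \frac{65}{36} = \frac{65}{4}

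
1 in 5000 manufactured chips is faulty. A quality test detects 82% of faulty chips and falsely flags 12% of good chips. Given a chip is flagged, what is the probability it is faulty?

Let D = the rare event, + = positive/flagged.
P(D) = 1/5000
P(+|D) = 82/100 = 41/50
P(+|D') = 12/100 = 3/25
P(+) = P(+|D)P(D) + P(+|D')P(D')
     = \frac{41}{50} × \frac{1}{5000} + \frac{3}{25} × \frac{4999}{5000}
     = \frac{6007}{50000}
P(D|+) = P(+|D)P(D)/P(+) = \frac{41}{30035}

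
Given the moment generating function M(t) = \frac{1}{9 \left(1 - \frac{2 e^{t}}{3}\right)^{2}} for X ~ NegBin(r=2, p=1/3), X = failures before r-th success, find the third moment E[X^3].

To find E[X^3], compute M^(3)(0):
M^(1)(t) = \frac{4 e^{t}}{27 \left(1 - \frac{2 e^{t}}{3}\right)^{3}}
M^(2)(t) = \frac{4 e^{t}}{27 \left(1 - \frac{2 e^{t}}{3}\right)^{3}} + \frac{8 e^{2 t}}{27 \left(1 - \frac{2 e^{t}}{3}\right)^{4}}
M^(3)(t) = \frac{4 e^{t}}{27 \left(1 - \frac{2 e^{t}}{3}\right)^{3}} + \frac{8 e^{2 t}}{9 \left(1 - \frac{2 e^{t}}{3}\right)^{4}} + \frac{64 e^{3 t}}{81 \left(1 - \frac{2 e^{t}}{3}\right)^{5}}
M^(3)(0) = 268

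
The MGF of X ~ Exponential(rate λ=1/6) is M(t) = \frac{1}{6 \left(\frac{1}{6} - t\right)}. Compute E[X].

To find E[X], compute M^(1)(0):
M^(1)(t) = \frac{1}{6 \left(\frac{1}{6} - t\right)^{2}}
M^(1)(0) = 6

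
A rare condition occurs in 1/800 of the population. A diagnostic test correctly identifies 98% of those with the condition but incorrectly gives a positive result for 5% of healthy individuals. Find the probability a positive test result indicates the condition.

Let D = the rare event, + = positive/flagged.
P(D) = 1/800
P(+|D) = 98/100 = 49/50
P(+|D') = 5/100 = 1/20
P(+) = P(+|D)P(D) + P(+|D')P(D')
     = \frac{49}{50} × \frac{1}{800} + \frac{1}{20} × \frac{799}{800}
     = \frac{4093}{80000}
P(D|+) = P(+|D)P(D)/P(+) = \frac{98}{4093}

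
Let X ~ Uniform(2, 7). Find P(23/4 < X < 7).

P(23/4 < X < 7) = ∫_{23/4}^{7} f(x) dx
where f(x) = \frac{1}{5}
= \frac{1}{4}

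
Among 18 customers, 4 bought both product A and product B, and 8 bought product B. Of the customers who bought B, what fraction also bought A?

P(A ∩ B) = 4/18 = 2/9
P(B) = 8/18 = 4/9
P(A|B) = P(A ∩ B) / P(B) = (2/9) / (4/9) = 1/2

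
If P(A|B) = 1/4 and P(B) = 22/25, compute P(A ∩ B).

By definition, P(A|B) = P(A ∩ B) / P(B)
So P(A ∩ B) = P(A|B) × P(B)
= 1/4 × 22/25
= 11/50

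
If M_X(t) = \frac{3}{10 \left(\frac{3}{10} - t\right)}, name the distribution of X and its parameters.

The MGF M(t) = \frac{3}{10 \left(\frac{3}{10} - t\right)} is the standard form for the Exponential distribution.
Comparing with the known MGF formula identifies: Exponential(rate λ=3/10)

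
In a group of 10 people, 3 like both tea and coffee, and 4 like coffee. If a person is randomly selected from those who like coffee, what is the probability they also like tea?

P(A ∩ B) = 3/10
P(B) = 4/10 = 2/5
P(A|B) = P(A ∩ B) / P(B) = (3/10) / (2/5) = 3/4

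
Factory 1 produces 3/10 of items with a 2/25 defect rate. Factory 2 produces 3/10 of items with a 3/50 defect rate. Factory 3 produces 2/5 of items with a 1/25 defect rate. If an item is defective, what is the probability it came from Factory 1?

Using Bayes' theorem:
P(F1) = 3/10, P(D|F1) = 2/25
P(F2) = 3/10, P(D|F2) = 3/50
P(F3) = 2/5, P(D|F3) = 1/25
P(D) = P(D|F1)P(F1) + P(D|F2)P(F2) + P(D|F3)P(F3)
     = \frac{29}{500}
P(F1|D) = P(D|F1)P(F1) / P(D)
= \frac{12}{29}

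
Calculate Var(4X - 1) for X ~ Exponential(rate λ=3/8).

For X ~ Exponential(rate λ=3/8):
Var(X) = \frac{64}{9}
Var(4X - 1) = (4)² × Var(X) = 16 × \frac{64}{9} = \frac{1024}{9}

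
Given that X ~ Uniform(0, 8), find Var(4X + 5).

For X ~ Uniform(0, 8):
Var(X) = \frac{16}{3}
Var(4X + 5) = (4)² × Var(X) = 16 × \frac{16}{3} = \frac{256}{3}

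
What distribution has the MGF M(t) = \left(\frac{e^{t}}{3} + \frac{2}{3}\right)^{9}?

The MGF M(t) = \left(\frac{e^{t}}{3} + \frac{2}{3}\right)^{9} is the standard form for the Binomial distribution.
Comparing with the known MGF formula identifies: Binomial(n=9, p=1/3)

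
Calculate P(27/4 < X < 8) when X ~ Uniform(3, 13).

P(27/4 < X < 8) = ∫_{27/4}^{8} f(x) dx
where f(x) = \frac{1}{10}
= \frac{1}{8}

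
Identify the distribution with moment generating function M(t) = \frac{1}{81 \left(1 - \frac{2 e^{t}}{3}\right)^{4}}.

The MGF M(t) = \frac{1}{81 \left(1 - \frac{2 e^{t}}{3}\right)^{4}} is the standard form for the NegativeBinomial distribution.
Comparing with the known MGF formula identifies: NegBin(r=4, p=1/3), X = failures before r-th success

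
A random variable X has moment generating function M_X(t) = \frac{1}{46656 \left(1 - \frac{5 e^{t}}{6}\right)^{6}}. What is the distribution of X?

The MGF M(t) = \frac{1}{46656 \left(1 - \frac{5 e^{t}}{6}\right)^{6}} is the standard form for the NegativeBinomial distribution.
Comparing with the known MGF formula identifies: NegBin(r=6, p=1/6), X = failures before r-th success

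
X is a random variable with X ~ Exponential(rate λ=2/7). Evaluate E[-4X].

For X ~ Exponential(rate λ=2/7):
E[X] = \frac{7}{2}
E[-4X] = -4 × E[X] + 0 = -14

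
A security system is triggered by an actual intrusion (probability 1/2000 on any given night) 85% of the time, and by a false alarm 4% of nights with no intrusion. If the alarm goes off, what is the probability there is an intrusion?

Let D = the rare event, + = positive/flagged.
P(D) = 1/2000
P(+|D) = 85/100 = 17/20
P(+|D') = 4/100 = 1/25
P(+) = P(+|D)P(D) + P(+|D')P(D')
     = \frac{17}{20} × \frac{1}{2000} + \frac{1}{25} × \frac{1999}{2000}
     = \frac{8081}{200000}
P(D|+) = P(+|D)P(D)/P(+) = \frac{85}{8081}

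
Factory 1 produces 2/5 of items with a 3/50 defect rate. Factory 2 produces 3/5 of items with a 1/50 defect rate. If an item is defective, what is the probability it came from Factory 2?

Using Bayes' theorem:
P(F1) = 2/5, P(D|F1) = 3/50
P(F2) = 3/5, P(D|F2) = 1/50
P(D) = P(D|F1)P(F1) + P(D|F2)P(F2)
     = \frac{9}{250}
P(F2|D) = P(D|F2)P(F2) / P(D)
= \frac{1}{3}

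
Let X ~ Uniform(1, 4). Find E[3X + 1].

For X ~ Uniform(1, 4):
E[X] = \frac{5}{2}
E[3X + 1] = 3 × E[X] + 1 = \frac{17}{2}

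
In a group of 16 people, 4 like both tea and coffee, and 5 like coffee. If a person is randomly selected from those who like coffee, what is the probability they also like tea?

P(A ∩ B) = 4/16 = 1/4
P(B) = 5/16
P(A|B) = P(A ∩ B) / P(B) = (1/4) / (5/16) = 4/5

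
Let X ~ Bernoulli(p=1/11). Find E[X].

For X ~ Bernoulli(p=1/11), the expected value is:
E[X] = \frac{1}{11}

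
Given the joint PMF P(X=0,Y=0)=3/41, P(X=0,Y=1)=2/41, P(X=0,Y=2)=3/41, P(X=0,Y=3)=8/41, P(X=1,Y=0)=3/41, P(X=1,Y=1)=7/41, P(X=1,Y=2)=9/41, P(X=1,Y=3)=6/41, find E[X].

First find marginal of X:
P(X=0) = 16/41
P(X=1) = 25/41
E[X] = 0 × 16/41 + 1 × 25/41 = 25/41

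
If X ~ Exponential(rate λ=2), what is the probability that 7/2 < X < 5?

P(7/2 < X < 5) = ∫_{7/2}^{5} f(x) dx
where f(x) = 2 e^{- 2 x}
= - \frac{1 - e^{3}}{e^{10}}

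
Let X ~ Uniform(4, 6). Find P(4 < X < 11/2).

P(4 < X < 11/2) = ∫_{4}^{11/2} f(x) dx
where f(x) = \frac{1}{2}
= \frac{3}{4}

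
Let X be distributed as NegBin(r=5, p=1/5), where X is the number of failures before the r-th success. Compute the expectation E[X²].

Using the identity E[X²] = Var(X) + (E[X])²:
E[X] = 20
Var(X) = 100
E[X²] = 100 + (20)²
= 500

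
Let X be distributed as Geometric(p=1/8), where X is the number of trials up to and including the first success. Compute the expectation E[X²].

Using the identity E[X²] = Var(X) + (E[X])²:
E[X] = 8
Var(X) = 56
E[X²] = 56 + (8)²
= 120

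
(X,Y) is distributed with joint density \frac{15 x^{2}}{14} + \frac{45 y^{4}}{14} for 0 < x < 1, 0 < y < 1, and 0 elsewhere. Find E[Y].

E[Y] = ∫_0^1 ∫_0^1 y × f(x,y) dx dy
= \frac{5}{7}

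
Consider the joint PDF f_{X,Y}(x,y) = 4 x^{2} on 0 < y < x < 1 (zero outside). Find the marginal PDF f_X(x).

f_X(x) = ∫_0^x 4 x^{2} dy = 4 x^{3}
for 0 < x < 1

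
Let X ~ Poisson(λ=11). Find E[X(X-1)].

E[X(X-1)] = E[X² - X] = E[X²] - E[X]
E[X] = 11
E[X²] = Var(X) + (E[X])² = 11 + (11)² = 132
E[X(X-1)] = 132 - 11 = 121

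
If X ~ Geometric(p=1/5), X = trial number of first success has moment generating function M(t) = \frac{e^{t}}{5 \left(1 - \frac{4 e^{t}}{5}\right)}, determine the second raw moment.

To find E[X^2], compute M^(2)(0):
M^(1)(t) = \frac{e^{t}}{5 \left(1 - \frac{4 e^{t}}{5}\right)} + \frac{4 e^{2 t}}{25 \left(1 - \frac{4 e^{t}}{5}\right)^{2}}
M^(2)(t) = \frac{e^{t}}{5 \left(1 - \frac{4 e^{t}}{5}\right)} + \frac{12 e^{2 t}}{25 \left(1 - \frac{4 e^{t}}{5}\right)^{2}} + \frac{32 e^{3 t}}{125 \left(1 - \frac{4 e^{t}}{5}\right)^{3}}
M^(2)(0) = 45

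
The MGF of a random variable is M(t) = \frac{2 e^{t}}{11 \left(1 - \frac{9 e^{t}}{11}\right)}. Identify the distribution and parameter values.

The MGF M(t) = \frac{2 e^{t}}{11 \left(1 - \frac{9 e^{t}}{11}\right)} is the standard form for the Geometric distribution.
Comparing with the known MGF formula identifies: Geometric(p=2/11), X = trial number of first success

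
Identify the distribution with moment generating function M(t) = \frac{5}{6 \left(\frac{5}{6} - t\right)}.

The MGF M(t) = \frac{5}{6 \left(\frac{5}{6} - t\right)} is the standard form for the Exponential distribution.
Comparing with the known MGF formula identifies: Exponential(rate λ=5/6)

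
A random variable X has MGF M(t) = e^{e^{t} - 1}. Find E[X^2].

To find E[X^2], compute M^(2)(0):
M^(1)(t) = e^{t} e^{e^{t} - 1}
M^(2)(t) = e^{2 t} e^{e^{t} - 1} + e^{t} e^{e^{t} - 1}
M^(2)(0) = 2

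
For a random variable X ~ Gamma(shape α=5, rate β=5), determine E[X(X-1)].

E[X(X-1)] = E[X² - X] = E[X²] - E[X]
E[X] = 1
E[X²] = Var(X) + (E[X])² = \frac{1}{5} + (1)² = \frac{6}{5}
E[X(X-1)] = \frac{6}{5} - 1 = \frac{1}{5}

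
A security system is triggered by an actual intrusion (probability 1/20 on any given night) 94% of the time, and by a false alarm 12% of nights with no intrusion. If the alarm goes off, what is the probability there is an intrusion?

Let D = the rare event, + = positive/flagged.
P(D) = 1/20
P(+|D) = 94/100 = 47/50
P(+|D') = 12/100 = 3/25
P(+) = P(+|D)P(D) + P(+|D')P(D')
     = \frac{47}{50} × \frac{1}{20} + \frac{3}{25} × \frac{19}{20}
     = \frac{161}{1000}
P(D|+) = P(+|D)P(D)/P(+) = \frac{47}{161}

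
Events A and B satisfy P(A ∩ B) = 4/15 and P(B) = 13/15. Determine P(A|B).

P(A|B) = P(A ∩ B) / P(B)
= (4/15) / (13/15)
= 4/13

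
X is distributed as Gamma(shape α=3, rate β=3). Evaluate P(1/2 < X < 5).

P(1/2 < X < 5) = ∫_{1/2}^{5} f(x) dx
where f(x) = \frac{27 x^{2} e^{- 3 x}}{2}
= - \frac{257}{2 e^{15}} + \frac{29}{8 e^{\frac{3}{2}}}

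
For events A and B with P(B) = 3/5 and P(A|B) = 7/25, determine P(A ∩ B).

By definition, P(A|B) = P(A ∩ B) / P(B)
So P(A ∩ B) = P(A|B) × P(B)
= 7/25 × 3/5
= 21/125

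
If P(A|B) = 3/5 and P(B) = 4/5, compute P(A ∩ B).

By definition, P(A|B) = P(A ∩ B) / P(B)
So P(A ∩ B) = P(A|B) × P(B)
= 3/5 × 4/5
= 12/25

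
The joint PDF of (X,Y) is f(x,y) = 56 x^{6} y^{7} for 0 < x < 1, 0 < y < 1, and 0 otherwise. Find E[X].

E[X] = ∫_0^1 ∫_0^1 x × f(x,y) dy dx
= ∫_0^1 ∫_0^1 x × (56 x^{6} y^{7}) dy dx
= \frac{7}{8}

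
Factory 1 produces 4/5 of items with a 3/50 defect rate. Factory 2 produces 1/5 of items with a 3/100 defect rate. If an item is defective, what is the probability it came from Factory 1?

Using Bayes' theorem:
P(F1) = 4/5, P(D|F1) = 3/50
P(F2) = 1/5, P(D|F2) = 3/100
P(D) = P(D|F1)P(F1) + P(D|F2)P(F2)
     = \frac{27}{500}
P(F1|D) = P(D|F1)P(F1) / P(D)
= \frac{8}{9}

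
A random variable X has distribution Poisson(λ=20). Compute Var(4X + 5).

For X ~ Poisson(λ=20):
Var(X) = 20
Var(4X + 5) = (4)² × Var(X) = 16 × 20 = 320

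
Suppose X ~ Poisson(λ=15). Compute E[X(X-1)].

E[X(X-1)] = E[X² - X] = E[X²] - E[X]
E[X] = 15
E[X²] = Var(X) + (E[X])² = 15 + (15)² = 240
E[X(X-1)] = 240 - 15 = 225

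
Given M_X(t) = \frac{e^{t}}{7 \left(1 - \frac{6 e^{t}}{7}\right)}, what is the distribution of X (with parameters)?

The MGF M(t) = \frac{e^{t}}{7 \left(1 - \frac{6 e^{t}}{7}\right)} is the standard form for the Geometric distribution.
Comparing with the known MGF formula identifies: Geometric(p=1/7), X = trial number of first success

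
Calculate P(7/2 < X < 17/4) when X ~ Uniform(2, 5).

P(7/2 < X < 17/4) = ∫_{7/2}^{17/4} f(x) dx
where f(x) = \frac{1}{3}
= \frac{1}{4}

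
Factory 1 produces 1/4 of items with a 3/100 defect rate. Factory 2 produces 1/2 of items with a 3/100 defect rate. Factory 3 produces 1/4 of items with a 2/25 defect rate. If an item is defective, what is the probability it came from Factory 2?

Using Bayes' theorem:
P(F1) = 1/4, P(D|F1) = 3/100
P(F2) = 1/2, P(D|F2) = 3/100
P(F3) = 1/4, P(D|F3) = 2/25
P(D) = P(D|F1)P(F1) + P(D|F2)P(F2) + P(D|F3)P(F3)
     = \frac{17}{400}
P(F2|D) = P(D|F2)P(F2) / P(D)
= \frac{6}{17}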